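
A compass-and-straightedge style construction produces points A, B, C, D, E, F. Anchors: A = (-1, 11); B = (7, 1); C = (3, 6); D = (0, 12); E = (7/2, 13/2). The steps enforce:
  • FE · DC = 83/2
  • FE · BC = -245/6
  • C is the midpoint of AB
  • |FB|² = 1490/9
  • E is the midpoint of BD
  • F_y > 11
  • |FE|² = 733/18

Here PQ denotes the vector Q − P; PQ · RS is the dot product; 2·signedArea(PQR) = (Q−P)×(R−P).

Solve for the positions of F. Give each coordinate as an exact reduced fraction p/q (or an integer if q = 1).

1. F_x = -2/3  [FE · DC = 83/2 ∩ FE · BC = -245/6]
2. F_y = 34/3  [FE · DC = 83/2 ∩ FE · BC = -245/6]
   → F = (-2/3, 34/3)

F = (-2/3, 34/3)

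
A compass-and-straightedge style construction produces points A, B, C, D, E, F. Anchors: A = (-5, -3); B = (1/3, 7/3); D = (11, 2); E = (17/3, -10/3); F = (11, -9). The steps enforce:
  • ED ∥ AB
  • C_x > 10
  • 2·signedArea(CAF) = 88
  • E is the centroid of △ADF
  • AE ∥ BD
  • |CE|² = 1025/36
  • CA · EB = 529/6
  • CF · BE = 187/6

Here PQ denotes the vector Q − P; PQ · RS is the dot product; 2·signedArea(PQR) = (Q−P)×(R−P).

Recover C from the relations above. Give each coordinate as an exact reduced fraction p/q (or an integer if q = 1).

1. C_x = 11  [CA · EB = 529/6 ∩ 2·signedArea(CAF) = 88]
2. C_y = -7/2  [CA · EB = 529/6 ∩ 2·signedArea(CAF) = 88]
   → C = (11, -7/2)

C = (11, -7/2)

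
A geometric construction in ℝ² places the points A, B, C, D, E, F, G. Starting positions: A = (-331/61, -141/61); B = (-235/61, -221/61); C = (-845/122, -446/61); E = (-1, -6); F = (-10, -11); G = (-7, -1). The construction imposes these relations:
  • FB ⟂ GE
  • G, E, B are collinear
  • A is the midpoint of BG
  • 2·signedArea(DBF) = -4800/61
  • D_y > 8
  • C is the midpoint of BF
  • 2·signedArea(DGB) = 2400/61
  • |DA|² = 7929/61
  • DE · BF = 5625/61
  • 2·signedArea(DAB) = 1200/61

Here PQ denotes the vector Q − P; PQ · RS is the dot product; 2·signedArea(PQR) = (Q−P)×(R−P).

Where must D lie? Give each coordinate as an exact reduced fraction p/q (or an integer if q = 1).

1. D_x = -4  [2·signedArea(DAB) = 1200/61 ∩ 2·signedArea(DBF) = -4800/61]
2. D_y = 9  [2·signedArea(DAB) = 1200/61 ∩ 2·signedArea(DBF) = -4800/61]
   → D = (-4, 9)

D = (-4, 9)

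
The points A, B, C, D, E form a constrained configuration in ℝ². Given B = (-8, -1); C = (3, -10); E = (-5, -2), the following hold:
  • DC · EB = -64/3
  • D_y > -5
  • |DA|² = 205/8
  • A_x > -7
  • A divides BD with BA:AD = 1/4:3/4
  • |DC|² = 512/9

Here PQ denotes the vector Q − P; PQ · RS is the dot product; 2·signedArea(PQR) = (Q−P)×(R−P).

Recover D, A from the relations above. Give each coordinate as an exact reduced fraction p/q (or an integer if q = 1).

A = (-79/12, -23/12)
D = (-7/3, -14/3)

1. D_x = -7/3  [line 3·x + -1·y + 7/3 = 0 ∩ |DC|² = 512/9]
2. D_y = -14/3  [line 3·x + -1·y + 7/3 = 0 ∩ |DC|² = 512/9]
   → D = (-7/3, -14/3)
3. A_x = -79/12  [A divides BD with BA:AD = 1/4:3/4]
4. A_y = -23/12  [A divides BD with BA:AD = 1/4:3/4]
   → A = (-79/12, -23/12)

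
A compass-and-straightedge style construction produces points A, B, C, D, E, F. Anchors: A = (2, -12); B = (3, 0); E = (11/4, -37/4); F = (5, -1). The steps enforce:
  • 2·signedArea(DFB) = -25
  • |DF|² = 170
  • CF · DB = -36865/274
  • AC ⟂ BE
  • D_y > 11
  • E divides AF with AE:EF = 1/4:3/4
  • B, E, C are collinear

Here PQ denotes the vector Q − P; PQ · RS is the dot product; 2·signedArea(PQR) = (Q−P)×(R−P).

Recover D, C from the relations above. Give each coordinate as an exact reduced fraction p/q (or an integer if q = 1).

C = (733/274, -3293/274)
D = (4, 12)

1. D_x = 4  [line -1·x + -2·y + 28 = 0 ∩ |DF|² = 170]
2. D_y = 12  [line -1·x + -2·y + 28 = 0 ∩ |DF|² = 170]
   → D = (4, 12)
3. C_x = 733/274  [B, E, C are collinear ∩ AC ⟂ BE]
4. C_y = -3293/274  [B, E, C are collinear ∩ AC ⟂ BE]
   → C = (733/274, -3293/274)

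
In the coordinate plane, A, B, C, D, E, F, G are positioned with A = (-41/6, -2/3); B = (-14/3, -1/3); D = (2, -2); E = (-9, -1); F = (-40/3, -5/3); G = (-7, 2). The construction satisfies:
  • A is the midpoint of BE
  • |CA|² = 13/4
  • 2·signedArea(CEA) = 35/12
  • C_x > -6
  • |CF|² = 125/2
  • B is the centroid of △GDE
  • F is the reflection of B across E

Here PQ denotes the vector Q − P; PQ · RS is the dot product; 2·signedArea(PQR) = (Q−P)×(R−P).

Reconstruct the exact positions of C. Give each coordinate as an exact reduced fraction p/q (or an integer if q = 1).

1. C_x = -35/6  [line -1/3·x + 13/6·y + -15/4 = 0 ∩ |CF|² = 125/2]
2. C_y = 5/6  [line -1/3·x + 13/6·y + -15/4 = 0 ∩ |CF|² = 125/2]
   → C = (-35/6, 5/6)

C = (-35/6, 5/6)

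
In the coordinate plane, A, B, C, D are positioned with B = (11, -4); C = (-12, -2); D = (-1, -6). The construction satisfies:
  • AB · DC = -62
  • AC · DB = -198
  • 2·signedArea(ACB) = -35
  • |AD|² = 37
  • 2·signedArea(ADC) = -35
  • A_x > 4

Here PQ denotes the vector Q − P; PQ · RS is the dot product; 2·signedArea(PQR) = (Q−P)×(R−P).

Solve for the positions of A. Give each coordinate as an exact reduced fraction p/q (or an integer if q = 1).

A = (5, -5)

1. A_x = 5  [2·signedArea(ADC) = -35 ∩ AC · DB = -198]
2. A_y = -5  [2·signedArea(ADC) = -35 ∩ AC · DB = -198]
   → A = (5, -5)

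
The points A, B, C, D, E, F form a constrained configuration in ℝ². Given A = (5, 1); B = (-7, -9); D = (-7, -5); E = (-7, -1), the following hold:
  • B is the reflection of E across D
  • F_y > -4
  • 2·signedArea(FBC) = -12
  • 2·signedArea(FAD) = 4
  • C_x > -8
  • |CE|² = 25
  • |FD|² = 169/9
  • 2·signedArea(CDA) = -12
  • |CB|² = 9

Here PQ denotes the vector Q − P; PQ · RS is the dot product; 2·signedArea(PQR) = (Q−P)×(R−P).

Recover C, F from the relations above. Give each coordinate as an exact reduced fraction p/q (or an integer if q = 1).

1. C_x = -7  [line -6·x + 12·y + 30 = 0 ∩ |CB|² = 9]
2. C_y = -6  [line -6·x + 12·y + 30 = 0 ∩ |CB|² = 9]
   → C = (-7, -6)
3. F_x = -3  [2·signedArea(FBC) = -12 ∩ 2·signedArea(FAD) = 4]
4. F_y = -10/3  [2·signedArea(FBC) = -12 ∩ 2·signedArea(FAD) = 4]
   → F = (-3, -10/3)

C = (-7, -6)
F = (-3, -10/3)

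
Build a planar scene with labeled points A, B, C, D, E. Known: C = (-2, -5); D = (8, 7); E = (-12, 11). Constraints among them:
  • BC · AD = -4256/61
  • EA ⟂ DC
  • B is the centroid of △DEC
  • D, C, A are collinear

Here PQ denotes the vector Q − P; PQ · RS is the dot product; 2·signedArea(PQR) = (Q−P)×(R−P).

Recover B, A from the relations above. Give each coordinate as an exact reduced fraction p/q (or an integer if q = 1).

1. B_x = -2  [B is the centroid of △DEC]
2. B_y = 13/3  [B is the centroid of △DEC]
   → B = (-2, 13/3)
3. A_x = 108/61  [D, C, A are collinear ∩ EA ⟂ DC]
4. A_y = -29/61  [D, C, A are collinear ∩ EA ⟂ DC]
   → A = (108/61, -29/61)

A = (108/61, -29/61)
B = (-2, 13/3)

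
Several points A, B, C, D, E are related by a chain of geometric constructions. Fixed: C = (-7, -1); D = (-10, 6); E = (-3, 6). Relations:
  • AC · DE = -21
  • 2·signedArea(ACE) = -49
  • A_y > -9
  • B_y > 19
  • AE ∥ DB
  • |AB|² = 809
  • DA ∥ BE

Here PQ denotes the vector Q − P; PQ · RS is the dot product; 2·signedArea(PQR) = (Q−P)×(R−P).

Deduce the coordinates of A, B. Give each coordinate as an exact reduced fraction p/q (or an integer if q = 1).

1. A_x = -4  [2·signedArea(ACE) = -49 ∩ AC · DE = -21]
2. A_y = -8  [2·signedArea(ACE) = -49 ∩ AC · DE = -21]
   → A = (-4, -8)
3. B_x = -9  [DA ∥ BE ∩ AE ∥ DB]
4. B_y = 20  [DA ∥ BE ∩ AE ∥ DB]
   → B = (-9, 20)

A = (-4, -8)
B = (-9, 20)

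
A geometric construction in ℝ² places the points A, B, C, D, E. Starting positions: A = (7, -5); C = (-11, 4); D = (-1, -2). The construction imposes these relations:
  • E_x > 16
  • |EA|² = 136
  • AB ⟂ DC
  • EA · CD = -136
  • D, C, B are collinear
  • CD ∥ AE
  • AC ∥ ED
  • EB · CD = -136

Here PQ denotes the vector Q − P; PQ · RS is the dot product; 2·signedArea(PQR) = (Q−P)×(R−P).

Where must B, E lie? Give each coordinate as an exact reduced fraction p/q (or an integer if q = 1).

1. B_x = 211/34  [D, C, B are collinear ∩ AB ⟂ DC]
2. B_y = -215/34  [D, C, B are collinear ∩ AB ⟂ DC]
   → B = (211/34, -215/34)
3. E_x = 17  [AC ∥ ED ∩ CD ∥ AE]
4. E_y = -11  [AC ∥ ED ∩ CD ∥ AE]
   → E = (17, -11)

B = (211/34, -215/34)
E = (17, -11)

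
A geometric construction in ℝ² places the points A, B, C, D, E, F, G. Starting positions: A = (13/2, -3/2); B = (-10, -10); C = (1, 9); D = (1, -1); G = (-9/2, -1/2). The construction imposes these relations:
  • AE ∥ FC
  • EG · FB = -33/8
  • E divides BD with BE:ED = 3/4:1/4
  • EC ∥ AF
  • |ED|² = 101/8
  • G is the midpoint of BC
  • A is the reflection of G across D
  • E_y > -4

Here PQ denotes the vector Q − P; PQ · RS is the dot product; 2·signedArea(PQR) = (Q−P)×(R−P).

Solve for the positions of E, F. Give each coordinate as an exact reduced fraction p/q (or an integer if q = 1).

1. E_x = -7/4  [E divides BD with BE:ED = 3/4:1/4]
2. E_y = -13/4  [E divides BD with BE:ED = 3/4:1/4]
   → E = (-7/4, -13/4)
3. F_x = 37/4  [AE ∥ FC ∩ EC ∥ AF]
4. F_y = 43/4  [AE ∥ FC ∩ EC ∥ AF]
   → F = (37/4, 43/4)

E = (-7/4, -13/4)
F = (37/4, 43/4)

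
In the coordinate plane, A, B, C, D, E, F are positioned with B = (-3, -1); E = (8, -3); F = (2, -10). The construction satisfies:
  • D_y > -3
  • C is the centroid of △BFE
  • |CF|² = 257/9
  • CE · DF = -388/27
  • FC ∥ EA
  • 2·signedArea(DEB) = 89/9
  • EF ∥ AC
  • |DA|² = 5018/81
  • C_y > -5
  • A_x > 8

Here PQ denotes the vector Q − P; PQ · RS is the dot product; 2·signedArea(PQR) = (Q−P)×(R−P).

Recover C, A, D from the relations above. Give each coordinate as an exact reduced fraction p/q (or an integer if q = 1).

A = (25/3, 7/3)
C = (7/3, -14/3)
D = (22/9, -26/9)

1. C_x = 7/3  [C is the centroid of △BFE]
2. C_y = -14/3  [C is the centroid of △BFE]
   → C = (7/3, -14/3)
3. A_x = 25/3  [EF ∥ AC ∩ FC ∥ EA]
4. A_y = 7/3  [EF ∥ AC ∩ FC ∥ EA]
   → A = (25/3, 7/3)
5. D_x = 22/9  [2·signedArea(DEB) = 89/9 ∩ CE · DF = -388/27]
6. D_y = -26/9  [2·signedArea(DEB) = 89/9 ∩ CE · DF = -388/27]
   → D = (22/9, -26/9)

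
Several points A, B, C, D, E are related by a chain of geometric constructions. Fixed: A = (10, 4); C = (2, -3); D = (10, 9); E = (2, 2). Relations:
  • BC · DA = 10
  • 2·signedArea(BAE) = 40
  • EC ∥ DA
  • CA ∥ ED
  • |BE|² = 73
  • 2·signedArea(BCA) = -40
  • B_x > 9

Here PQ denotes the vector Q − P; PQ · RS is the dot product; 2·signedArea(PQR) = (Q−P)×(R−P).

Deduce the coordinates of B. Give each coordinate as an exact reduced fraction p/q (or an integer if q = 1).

B = (10, -1)

1. B_x = 10  [2·signedArea(BAE) = 40 ∩ BC · DA = 10]
2. B_y = -1  [2·signedArea(BAE) = 40 ∩ BC · DA = 10]
   → B = (10, -1)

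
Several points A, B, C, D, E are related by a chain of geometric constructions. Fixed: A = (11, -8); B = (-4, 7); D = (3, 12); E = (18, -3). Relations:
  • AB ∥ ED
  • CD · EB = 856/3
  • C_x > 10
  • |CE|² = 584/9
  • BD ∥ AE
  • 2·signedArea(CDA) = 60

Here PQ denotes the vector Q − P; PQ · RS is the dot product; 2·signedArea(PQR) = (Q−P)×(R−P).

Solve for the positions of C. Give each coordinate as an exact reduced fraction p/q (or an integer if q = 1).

1. C_x = 32/3  [2·signedArea(CDA) = 60 ∩ CD · EB = 856/3]
2. C_y = 1/3  [2·signedArea(CDA) = 60 ∩ CD · EB = 856/3]
   → C = (32/3, 1/3)

C = (32/3, 1/3)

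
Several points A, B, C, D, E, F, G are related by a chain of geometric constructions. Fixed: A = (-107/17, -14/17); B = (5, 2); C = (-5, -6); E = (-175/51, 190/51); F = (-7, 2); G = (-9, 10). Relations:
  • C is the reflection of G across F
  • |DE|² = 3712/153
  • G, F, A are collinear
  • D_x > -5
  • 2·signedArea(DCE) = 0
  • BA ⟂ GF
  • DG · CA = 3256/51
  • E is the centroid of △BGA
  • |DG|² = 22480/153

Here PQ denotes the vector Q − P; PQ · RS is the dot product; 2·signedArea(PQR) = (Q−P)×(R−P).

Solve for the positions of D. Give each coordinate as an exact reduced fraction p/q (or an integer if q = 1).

1. D_x = -215/51  [2·signedArea(DCE) = 0 ∩ DG · CA = 3256/51]
2. D_y = -58/51  [2·signedArea(DCE) = 0 ∩ DG · CA = 3256/51]
   → D = (-215/51, -58/51)

D = (-215/51, -58/51)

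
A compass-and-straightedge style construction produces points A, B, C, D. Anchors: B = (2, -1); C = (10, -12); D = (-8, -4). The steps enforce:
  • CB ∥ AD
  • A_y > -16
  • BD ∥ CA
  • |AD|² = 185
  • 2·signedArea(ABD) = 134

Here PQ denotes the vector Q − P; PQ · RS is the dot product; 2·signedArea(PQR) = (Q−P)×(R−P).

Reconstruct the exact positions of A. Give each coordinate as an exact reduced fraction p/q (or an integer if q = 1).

A = (0, -15)

1. A_x = 0  [CB ∥ AD ∩ BD ∥ CA]
2. A_y = -15  [CB ∥ AD ∩ BD ∥ CA]
   → A = (0, -15)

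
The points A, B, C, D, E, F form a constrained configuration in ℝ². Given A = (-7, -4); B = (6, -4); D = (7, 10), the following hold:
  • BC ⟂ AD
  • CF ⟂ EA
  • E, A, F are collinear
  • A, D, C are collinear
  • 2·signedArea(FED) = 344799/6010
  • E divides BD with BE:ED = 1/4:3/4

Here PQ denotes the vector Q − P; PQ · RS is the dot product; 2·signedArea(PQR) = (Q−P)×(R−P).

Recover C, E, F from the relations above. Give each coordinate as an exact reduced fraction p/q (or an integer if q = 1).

1. C_x = -1/2  [A, D, C are collinear ∩ BC ⟂ AD]
2. C_y = 5/2  [A, D, C are collinear ∩ BC ⟂ AD]
   → C = (-1/2, 5/2)
3. E_x = 25/4  [E divides BD with BE:ED = 1/4:3/4]
4. E_y = -1/2  [E divides BD with BE:ED = 1/4:3/4]
   → E = (25/4, -1/2)
5. F_x = 4093/6010  [E, A, F are collinear ∩ CF ⟂ EA]
6. F_y = -5923/3005  [E, A, F are collinear ∩ CF ⟂ EA]
   → F = (4093/6010, -5923/3005)

C = (-1/2, 5/2)
E = (25/4, -1/2)
F = (4093/6010, -5923/3005)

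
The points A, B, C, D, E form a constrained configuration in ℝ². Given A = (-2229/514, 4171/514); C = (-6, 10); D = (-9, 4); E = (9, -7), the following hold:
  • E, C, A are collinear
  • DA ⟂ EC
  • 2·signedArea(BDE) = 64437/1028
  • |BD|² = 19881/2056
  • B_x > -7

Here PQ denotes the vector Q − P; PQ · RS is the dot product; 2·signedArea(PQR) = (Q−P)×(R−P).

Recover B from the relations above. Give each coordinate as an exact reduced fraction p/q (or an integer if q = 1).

1. B_x = -6855/1028  [line 11·x + 18·y + -36681/1028 = 0 ∩ |BD|² = 19881/2056]
2. B_y = 6227/1028  [line 11·x + 18·y + -36681/1028 = 0 ∩ |BD|² = 19881/2056]
   → B = (-6855/1028, 6227/1028)

B = (-6855/1028, 6227/1028)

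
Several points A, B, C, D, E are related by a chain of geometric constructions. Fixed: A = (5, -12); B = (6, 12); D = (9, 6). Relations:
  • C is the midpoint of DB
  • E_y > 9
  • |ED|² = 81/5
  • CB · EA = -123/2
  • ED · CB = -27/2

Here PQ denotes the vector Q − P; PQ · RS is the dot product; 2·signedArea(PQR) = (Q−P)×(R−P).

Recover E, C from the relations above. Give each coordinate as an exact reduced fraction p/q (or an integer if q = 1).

C = (15/2, 9)
E = (36/5, 48/5)

1. C_x = 15/2  [C is the midpoint of DB]
2. C_y = 9  [C is the midpoint of DB]
   → C = (15/2, 9)
3. E_x = 36/5  [line 3/2·x + -3·y + 18 = 0 ∩ |ED|² = 81/5]
4. E_y = 48/5  [line 3/2·x + -3·y + 18 = 0 ∩ |ED|² = 81/5]
   → E = (36/5, 48/5)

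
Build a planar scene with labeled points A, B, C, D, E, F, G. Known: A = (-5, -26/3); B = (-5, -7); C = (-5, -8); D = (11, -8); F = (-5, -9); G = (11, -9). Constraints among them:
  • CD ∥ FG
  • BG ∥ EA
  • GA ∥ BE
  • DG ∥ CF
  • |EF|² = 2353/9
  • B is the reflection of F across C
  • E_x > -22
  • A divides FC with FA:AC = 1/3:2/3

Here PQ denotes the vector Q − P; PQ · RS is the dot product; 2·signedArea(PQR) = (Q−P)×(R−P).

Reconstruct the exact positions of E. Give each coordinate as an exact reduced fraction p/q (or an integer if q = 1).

1. E_x = -21  [BG ∥ EA ∩ GA ∥ BE]
2. E_y = -20/3  [BG ∥ EA ∩ GA ∥ BE]
   → E = (-21, -20/3)

E = (-21, -20/3)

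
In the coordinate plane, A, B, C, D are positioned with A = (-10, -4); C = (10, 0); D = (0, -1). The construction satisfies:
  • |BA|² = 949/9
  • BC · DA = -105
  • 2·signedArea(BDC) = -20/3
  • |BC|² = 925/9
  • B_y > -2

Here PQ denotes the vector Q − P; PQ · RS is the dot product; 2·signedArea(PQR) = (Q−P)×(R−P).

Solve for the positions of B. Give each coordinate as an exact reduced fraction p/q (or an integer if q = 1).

1. B_x = 0  [2·signedArea(BDC) = -20/3 ∩ BC · DA = -105]
2. B_y = -5/3  [2·signedArea(BDC) = -20/3 ∩ BC · DA = -105]
   → B = (0, -5/3)

B = (0, -5/3)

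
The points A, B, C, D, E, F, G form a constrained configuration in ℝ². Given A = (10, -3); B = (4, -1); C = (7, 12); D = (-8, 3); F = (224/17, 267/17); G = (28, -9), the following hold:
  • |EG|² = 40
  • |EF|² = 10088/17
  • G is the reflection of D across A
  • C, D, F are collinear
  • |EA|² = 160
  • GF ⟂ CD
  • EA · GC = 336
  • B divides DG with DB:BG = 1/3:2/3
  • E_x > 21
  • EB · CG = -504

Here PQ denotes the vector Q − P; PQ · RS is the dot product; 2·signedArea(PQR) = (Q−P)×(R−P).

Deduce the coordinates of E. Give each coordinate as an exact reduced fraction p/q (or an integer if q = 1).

1. E_x = 22  [line -21·x + 21·y + 609 = 0 ∩ |EA|² = 160]
2. E_y = -7  [line -21·x + 21·y + 609 = 0 ∩ |EA|² = 160]
   → E = (22, -7)

E = (22, -7)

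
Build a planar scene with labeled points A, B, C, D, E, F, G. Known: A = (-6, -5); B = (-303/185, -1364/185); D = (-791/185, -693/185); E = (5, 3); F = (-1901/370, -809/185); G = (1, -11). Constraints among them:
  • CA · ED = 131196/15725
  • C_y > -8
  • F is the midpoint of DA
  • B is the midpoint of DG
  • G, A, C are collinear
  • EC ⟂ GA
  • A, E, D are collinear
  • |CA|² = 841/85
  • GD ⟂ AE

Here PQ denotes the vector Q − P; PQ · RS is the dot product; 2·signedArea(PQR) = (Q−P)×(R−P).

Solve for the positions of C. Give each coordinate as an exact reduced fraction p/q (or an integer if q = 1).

1. C_x = -307/85  [G, A, C are collinear ∩ EC ⟂ GA]
2. C_y = -599/85  [G, A, C are collinear ∩ EC ⟂ GA]
   → C = (-307/85, -599/85)

C = (-307/85, -599/85)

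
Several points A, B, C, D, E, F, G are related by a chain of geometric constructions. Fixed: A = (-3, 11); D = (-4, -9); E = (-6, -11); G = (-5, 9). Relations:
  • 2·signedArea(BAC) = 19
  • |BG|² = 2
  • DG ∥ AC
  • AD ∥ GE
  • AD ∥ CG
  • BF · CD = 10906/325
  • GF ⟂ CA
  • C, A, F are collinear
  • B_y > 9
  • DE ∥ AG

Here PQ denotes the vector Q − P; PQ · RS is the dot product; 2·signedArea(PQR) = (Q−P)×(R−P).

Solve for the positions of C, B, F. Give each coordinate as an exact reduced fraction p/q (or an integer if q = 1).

1. C_x = -4  [AD ∥ CG ∩ DG ∥ AC]
2. C_y = 29  [AD ∥ CG ∩ DG ∥ AC]
   → C = (-4, 29)
3. B_x = -4  [line -18·x + -1·y + -62 = 0 ∩ |BG|² = 2]
4. B_y = 10  [line -18·x + -1·y + -62 = 0 ∩ |BG|² = 2]
   → B = (-4, 10)
5. F_x = -941/325  [BF · CD = 10906/325 ∩ C, A, F are collinear]
6. F_y = 2963/325  [BF · CD = 10906/325 ∩ C, A, F are collinear]
   → F = (-941/325, 2963/325)

B = (-4, 10)
C = (-4, 29)
F = (-941/325, 2963/325)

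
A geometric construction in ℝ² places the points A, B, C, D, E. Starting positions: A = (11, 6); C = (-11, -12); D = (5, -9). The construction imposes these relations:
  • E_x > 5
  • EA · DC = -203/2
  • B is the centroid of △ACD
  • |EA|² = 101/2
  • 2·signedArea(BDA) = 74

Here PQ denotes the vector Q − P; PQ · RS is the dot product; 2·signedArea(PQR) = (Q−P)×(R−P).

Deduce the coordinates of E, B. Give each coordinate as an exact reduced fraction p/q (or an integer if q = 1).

B = (5/3, -5)
E = (11/2, 3/2)

1. E_x = 11/2  [line 16·x + 3·y + -185/2 = 0 ∩ |EA|² = 101/2]
2. E_y = 3/2  [line 16·x + 3·y + -185/2 = 0 ∩ |EA|² = 101/2]
   → E = (11/2, 3/2)
3. B_x = 5/3  [B is the centroid of △ACD]
4. B_y = -5  [B is the centroid of △ACD]
   → B = (5/3, -5)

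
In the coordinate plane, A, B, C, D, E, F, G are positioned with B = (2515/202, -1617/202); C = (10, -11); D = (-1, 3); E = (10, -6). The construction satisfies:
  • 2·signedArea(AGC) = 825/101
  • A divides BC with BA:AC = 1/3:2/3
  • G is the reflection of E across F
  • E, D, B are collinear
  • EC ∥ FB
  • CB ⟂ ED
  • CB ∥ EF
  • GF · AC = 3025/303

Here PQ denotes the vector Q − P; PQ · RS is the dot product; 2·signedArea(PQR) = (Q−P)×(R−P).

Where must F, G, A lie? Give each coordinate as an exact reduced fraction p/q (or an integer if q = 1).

A = (1175/101, -2728/303)
F = (2515/202, -607/202)
G = (1505/101, -1/101)

1. F_x = 2515/202  [EC ∥ FB ∩ CB ∥ EF]
2. F_y = -607/202  [EC ∥ FB ∩ CB ∥ EF]
   → F = (2515/202, -607/202)
3. G_x = 1505/101  [G is the reflection of E across F]
4. G_y = -1/101  [G is the reflection of E across F]
   → G = (1505/101, -1/101)
5. A_x = 1175/101  [A divides BC with BA:AC = 1/3:2/3]
6. A_y = -2728/303  [A divides BC with BA:AC = 1/3:2/3]
   → A = (1175/101, -2728/303)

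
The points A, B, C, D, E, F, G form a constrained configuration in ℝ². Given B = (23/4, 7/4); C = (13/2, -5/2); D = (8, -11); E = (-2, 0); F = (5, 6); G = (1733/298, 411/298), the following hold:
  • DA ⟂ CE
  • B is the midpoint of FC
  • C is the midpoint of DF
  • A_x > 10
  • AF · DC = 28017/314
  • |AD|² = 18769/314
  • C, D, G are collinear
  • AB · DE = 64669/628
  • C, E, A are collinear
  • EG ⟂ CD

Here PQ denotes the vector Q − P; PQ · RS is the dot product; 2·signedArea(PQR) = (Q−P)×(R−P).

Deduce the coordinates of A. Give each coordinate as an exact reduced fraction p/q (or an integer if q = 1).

1. A_x = 3197/314  [C, E, A are collinear ∩ DA ⟂ CE]
2. A_y = -1125/314  [C, E, A are collinear ∩ DA ⟂ CE]
   → A = (3197/314, -1125/314)

A = (3197/314, -1125/314)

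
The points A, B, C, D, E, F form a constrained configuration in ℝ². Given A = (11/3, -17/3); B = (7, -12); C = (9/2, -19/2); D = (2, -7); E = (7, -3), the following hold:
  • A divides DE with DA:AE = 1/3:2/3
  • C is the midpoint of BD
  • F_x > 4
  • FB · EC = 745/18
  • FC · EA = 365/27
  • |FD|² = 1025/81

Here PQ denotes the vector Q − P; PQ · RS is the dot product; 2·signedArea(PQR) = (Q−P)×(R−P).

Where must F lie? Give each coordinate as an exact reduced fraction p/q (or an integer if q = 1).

F = (43/9, -43/9)

1. F_x = 43/9  [FB · EC = 745/18 ∩ FC · EA = 365/27]
2. F_y = -43/9  [FB · EC = 745/18 ∩ FC · EA = 365/27]
   → F = (43/9, -43/9)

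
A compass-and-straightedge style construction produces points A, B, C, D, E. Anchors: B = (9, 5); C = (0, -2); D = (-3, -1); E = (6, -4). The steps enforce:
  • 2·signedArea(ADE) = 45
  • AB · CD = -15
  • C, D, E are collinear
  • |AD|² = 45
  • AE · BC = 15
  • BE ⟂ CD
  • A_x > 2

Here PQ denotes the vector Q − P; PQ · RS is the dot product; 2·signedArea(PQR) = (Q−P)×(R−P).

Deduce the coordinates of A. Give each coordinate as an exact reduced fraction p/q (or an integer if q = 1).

A = (3, 2)

1. A_x = 3  [2·signedArea(ADE) = 45 ∩ AB · CD = -15]
2. A_y = 2  [2·signedArea(ADE) = 45 ∩ AB · CD = -15]
   → A = (3, 2)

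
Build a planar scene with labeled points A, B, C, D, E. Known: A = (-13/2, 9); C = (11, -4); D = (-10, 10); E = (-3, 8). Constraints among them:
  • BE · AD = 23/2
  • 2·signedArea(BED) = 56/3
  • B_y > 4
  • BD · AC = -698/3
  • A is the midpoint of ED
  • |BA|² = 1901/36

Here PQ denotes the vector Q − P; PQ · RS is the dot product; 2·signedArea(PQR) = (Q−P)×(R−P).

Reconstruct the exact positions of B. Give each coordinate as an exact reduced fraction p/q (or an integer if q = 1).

B = (-2/3, 14/3)

1. B_x = -2/3  [2·signedArea(BED) = 56/3 ∩ BD · AC = -698/3]
2. B_y = 14/3  [2·signedArea(BED) = 56/3 ∩ BD · AC = -698/3]
   → B = (-2/3, 14/3)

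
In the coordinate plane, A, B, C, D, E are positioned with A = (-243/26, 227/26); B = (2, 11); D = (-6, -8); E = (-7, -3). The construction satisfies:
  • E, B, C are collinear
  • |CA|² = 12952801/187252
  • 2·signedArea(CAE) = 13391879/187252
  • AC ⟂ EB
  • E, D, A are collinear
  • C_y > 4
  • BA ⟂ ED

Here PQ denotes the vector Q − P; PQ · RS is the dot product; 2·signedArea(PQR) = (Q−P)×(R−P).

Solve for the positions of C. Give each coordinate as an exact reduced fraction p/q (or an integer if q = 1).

C = (-16925/7202, 15244/3601)

1. C_x = -16925/7202  [E, B, C are collinear ∩ AC ⟂ EB]
2. C_y = 15244/3601  [E, B, C are collinear ∩ AC ⟂ EB]
   → C = (-16925/7202, 15244/3601)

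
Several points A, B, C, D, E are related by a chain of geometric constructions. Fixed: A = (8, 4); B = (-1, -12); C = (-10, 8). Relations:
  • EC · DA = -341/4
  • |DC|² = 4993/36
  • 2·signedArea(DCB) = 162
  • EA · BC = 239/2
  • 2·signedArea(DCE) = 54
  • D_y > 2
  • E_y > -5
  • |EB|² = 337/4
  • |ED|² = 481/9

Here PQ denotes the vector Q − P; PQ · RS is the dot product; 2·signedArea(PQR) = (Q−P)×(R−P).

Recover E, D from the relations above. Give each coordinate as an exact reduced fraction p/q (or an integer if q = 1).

1. E_x = 7/2  [line 9·x + -20·y + -223/2 = 0 ∩ |EB|² = 337/4]
2. E_y = -4  [line 9·x + -20·y + -223/2 = 0 ∩ |EB|² = 337/4]
   → E = (7/2, -4)
3. D_x = 1/2  [EC · DA = -341/4 ∩ 2·signedArea(DCE) = 54]
4. D_y = 8/3  [EC · DA = -341/4 ∩ 2·signedArea(DCE) = 54]
   → D = (1/2, 8/3)

D = (1/2, 8/3)
E = (7/2, -4)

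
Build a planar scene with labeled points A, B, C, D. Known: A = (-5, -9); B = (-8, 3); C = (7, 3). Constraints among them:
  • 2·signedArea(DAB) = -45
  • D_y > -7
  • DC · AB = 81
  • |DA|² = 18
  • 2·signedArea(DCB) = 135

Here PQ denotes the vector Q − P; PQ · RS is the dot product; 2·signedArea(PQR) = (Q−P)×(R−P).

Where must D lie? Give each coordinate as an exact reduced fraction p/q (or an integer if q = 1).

D = (-2, -6)

1. D_x = -2  [2·signedArea(DCB) = 135 ∩ 2·signedArea(DAB) = -45]
2. D_y = -6  [2·signedArea(DCB) = 135 ∩ 2·signedArea(DAB) = -45]
   → D = (-2, -6)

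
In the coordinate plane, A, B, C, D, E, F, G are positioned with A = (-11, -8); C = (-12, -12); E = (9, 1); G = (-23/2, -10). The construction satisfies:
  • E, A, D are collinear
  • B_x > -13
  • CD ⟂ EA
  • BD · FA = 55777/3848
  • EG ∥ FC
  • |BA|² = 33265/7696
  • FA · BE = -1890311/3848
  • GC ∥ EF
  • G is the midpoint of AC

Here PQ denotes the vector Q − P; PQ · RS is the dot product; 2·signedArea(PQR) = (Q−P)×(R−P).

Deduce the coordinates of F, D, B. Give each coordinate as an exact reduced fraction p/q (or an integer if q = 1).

B = (-23885/1924, -4581/481)
D = (-6411/481, -4352/481)
F = (17/2, -1)

1. F_x = 17/2  [EG ∥ FC ∩ GC ∥ EF]
2. F_y = -1  [EG ∥ FC ∩ GC ∥ EF]
   → F = (17/2, -1)
3. D_x = -6411/481  [E, A, D are collinear ∩ CD ⟂ EA]
4. D_y = -4352/481  [E, A, D are collinear ∩ CD ⟂ EA]
   → D = (-6411/481, -4352/481)
5. B_x = -23885/1924  [line 39/2·x + 7·y + 1188051/3848 = 0 ∩ |BA|² = 33265/7696]
6. B_y = -4581/481  [line 39/2·x + 7·y + 1188051/3848 = 0 ∩ |BA|² = 33265/7696]
   → B = (-23885/1924, -4581/481)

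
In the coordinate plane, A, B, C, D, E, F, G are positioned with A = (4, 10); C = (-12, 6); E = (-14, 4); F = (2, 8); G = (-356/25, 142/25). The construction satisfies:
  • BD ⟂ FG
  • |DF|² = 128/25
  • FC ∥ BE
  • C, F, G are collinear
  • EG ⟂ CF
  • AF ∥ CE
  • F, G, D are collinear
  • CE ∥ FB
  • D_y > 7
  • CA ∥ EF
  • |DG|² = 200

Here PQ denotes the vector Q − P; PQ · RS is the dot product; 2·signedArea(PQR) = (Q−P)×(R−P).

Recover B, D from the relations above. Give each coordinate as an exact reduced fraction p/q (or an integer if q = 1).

1. B_x = 0  [FC ∥ BE ∩ CE ∥ FB]
2. B_y = 6  [FC ∥ BE ∩ CE ∥ FB]
   → B = (0, 6)
3. D_x = -6/25  [F, G, D are collinear ∩ BD ⟂ FG]
4. D_y = 192/25  [F, G, D are collinear ∩ BD ⟂ FG]
   → D = (-6/25, 192/25)

B = (0, 6)
D = (-6/25, 192/25)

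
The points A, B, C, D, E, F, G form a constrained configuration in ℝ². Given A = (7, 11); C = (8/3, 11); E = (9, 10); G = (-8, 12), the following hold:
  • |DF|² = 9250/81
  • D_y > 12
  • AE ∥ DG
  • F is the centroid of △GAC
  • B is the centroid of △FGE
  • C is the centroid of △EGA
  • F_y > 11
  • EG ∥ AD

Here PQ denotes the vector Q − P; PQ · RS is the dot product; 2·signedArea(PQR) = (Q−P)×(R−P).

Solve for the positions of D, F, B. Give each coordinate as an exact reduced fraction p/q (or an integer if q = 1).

B = (14/27, 100/9)
D = (-10, 13)
F = (5/9, 34/3)

1. D_x = -10  [AE ∥ DG ∩ EG ∥ AD]
2. D_y = 13  [AE ∥ DG ∩ EG ∥ AD]
   → D = (-10, 13)
3. F_x = 5/9  [F is the centroid of △GAC]
4. F_y = 34/3  [F is the centroid of △GAC]
   → F = (5/9, 34/3)
5. B_x = 14/27  [B is the centroid of △FGE]
6. B_y = 100/9  [B is the centroid of △FGE]
   → B = (14/27, 100/9)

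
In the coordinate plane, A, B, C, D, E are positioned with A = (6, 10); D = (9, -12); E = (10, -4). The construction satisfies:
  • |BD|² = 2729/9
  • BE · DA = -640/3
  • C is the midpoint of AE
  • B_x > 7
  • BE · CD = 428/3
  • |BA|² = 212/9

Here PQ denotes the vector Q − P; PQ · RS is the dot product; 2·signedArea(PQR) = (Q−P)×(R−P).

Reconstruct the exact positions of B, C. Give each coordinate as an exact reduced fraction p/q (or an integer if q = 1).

1. B_x = 22/3  [line 3·x + -22·y + 286/3 = 0 ∩ |BA|² = 212/9]
2. B_y = 16/3  [line 3·x + -22·y + 286/3 = 0 ∩ |BA|² = 212/9]
   → B = (22/3, 16/3)
3. C_x = 8  [C is the midpoint of AE]
4. C_y = 3  [C is the midpoint of AE]
   → C = (8, 3)

B = (22/3, 16/3)
C = (8, 3)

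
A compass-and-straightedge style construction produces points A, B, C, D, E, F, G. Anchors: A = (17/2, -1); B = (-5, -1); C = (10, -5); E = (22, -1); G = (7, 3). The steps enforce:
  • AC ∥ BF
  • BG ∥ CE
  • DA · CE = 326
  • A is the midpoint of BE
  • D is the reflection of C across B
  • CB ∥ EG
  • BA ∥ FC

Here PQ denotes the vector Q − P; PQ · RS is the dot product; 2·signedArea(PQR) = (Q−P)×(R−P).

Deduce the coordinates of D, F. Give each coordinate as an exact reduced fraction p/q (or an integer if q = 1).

1. D_x = -20  [D is the reflection of C across B]
2. D_y = 3  [D is the reflection of C across B]
   → D = (-20, 3)
3. F_x = -7/2  [BA ∥ FC ∩ AC ∥ BF]
4. F_y = -5  [BA ∥ FC ∩ AC ∥ BF]
   → F = (-7/2, -5)

D = (-20, 3)
F = (-7/2, -5)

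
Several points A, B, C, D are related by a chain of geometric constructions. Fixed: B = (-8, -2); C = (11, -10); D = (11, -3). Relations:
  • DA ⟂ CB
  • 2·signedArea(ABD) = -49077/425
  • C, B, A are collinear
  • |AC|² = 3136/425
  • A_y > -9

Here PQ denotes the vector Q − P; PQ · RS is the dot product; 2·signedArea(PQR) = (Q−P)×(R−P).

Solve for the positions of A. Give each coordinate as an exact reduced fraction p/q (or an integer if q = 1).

1. A_x = 3611/425  [C, B, A are collinear ∩ DA ⟂ CB]
2. A_y = -3802/425  [C, B, A are collinear ∩ DA ⟂ CB]
   → A = (3611/425, -3802/425)

A = (3611/425, -3802/425)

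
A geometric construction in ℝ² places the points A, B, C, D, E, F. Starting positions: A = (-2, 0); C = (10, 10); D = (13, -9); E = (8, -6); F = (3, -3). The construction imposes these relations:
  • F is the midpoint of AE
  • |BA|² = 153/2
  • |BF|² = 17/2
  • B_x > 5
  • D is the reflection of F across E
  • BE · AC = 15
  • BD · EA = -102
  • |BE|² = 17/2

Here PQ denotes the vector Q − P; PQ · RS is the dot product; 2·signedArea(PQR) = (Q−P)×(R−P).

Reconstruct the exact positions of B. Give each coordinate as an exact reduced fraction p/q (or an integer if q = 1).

1. B_x = 11/2  [BD · EA = -102 ∩ BE · AC = 15]
2. B_y = -9/2  [BD · EA = -102 ∩ BE · AC = 15]
   → B = (11/2, -9/2)

B = (11/2, -9/2)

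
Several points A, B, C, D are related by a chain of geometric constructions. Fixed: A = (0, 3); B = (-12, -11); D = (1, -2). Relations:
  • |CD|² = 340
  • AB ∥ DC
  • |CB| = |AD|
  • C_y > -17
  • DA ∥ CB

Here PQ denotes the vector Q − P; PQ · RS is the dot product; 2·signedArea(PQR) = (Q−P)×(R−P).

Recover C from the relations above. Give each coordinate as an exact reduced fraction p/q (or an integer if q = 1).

C = (-11, -16)

1. C_x = -11  [DA ∥ CB ∩ AB ∥ DC]
2. C_y = -16  [DA ∥ CB ∩ AB ∥ DC]
   → C = (-11, -16)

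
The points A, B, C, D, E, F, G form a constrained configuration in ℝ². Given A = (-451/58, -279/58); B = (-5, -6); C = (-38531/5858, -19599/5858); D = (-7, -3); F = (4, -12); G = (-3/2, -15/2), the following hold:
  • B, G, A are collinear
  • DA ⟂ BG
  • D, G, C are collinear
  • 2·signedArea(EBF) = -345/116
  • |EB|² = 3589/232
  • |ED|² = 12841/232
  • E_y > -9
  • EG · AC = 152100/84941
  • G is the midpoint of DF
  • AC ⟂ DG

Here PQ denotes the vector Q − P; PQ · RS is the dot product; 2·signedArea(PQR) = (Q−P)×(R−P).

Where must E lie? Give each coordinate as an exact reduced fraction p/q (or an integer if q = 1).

E = (-219/116, -975/116)

1. E_x = -219/116  [2·signedArea(EBF) = -345/116 ∩ EG · AC = 152100/84941]
2. E_y = -975/116  [2·signedArea(EBF) = -345/116 ∩ EG · AC = 152100/84941]
   → E = (-219/116, -975/116)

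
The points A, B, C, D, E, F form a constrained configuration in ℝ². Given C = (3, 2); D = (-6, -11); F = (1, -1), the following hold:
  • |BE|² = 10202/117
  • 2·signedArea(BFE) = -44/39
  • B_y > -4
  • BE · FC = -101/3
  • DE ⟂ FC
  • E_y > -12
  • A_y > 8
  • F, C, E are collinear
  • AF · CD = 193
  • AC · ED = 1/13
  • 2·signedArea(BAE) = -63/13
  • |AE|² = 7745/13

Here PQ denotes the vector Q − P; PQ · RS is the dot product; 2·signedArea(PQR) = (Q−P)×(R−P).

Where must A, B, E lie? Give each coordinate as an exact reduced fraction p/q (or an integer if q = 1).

1. E_x = -75/13  [F, C, E are collinear ∩ DE ⟂ FC]
2. E_y = -145/13  [F, C, E are collinear ∩ DE ⟂ FC]
   → E = (-75/13, -145/13)
3. A_x = 8  [AC · ED = 1/13 ∩ AF · CD = 193]
4. A_y = 9  [AC · ED = 1/13 ∩ AF · CD = 193]
   → A = (8, 9)
5. B_x = -2/3  [2·signedArea(BFE) = -44/39 ∩ BE · FC = -101/3]
6. B_y = -10/3  [2·signedArea(BFE) = -44/39 ∩ BE · FC = -101/3]
   → B = (-2/3, -10/3)

A = (8, 9)
B = (-2/3, -10/3)
E = (-75/13, -145/13)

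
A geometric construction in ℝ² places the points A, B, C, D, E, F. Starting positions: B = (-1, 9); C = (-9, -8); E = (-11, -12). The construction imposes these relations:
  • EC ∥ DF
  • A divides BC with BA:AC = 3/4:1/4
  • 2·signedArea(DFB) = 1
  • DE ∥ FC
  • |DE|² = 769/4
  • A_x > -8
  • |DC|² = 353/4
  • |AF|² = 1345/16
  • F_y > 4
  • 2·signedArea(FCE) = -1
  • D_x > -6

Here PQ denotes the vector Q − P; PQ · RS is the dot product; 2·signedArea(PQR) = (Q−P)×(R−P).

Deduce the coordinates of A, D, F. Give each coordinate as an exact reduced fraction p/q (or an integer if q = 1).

1. A_x = -7  [A divides BC with BA:AC = 3/4:1/4]
2. A_y = -15/4  [A divides BC with BA:AC = 3/4:1/4]
   → A = (-7, -15/4)
3. F_x = -3  [line 4·x + -2·y + 21 = 0 ∩ |AF|² = 1345/16]
4. F_y = 9/2  [line 4·x + -2·y + 21 = 0 ∩ |AF|² = 1345/16]
   → F = (-3, 9/2)
5. D_x = -5  [2·signedArea(DFB) = 1 ∩ DE ∥ FC]
6. D_y = 1/2  [2·signedArea(DFB) = 1 ∩ DE ∥ FC]
   → D = (-5, 1/2)

A = (-7, -15/4)
D = (-5, 1/2)
F = (-3, 9/2)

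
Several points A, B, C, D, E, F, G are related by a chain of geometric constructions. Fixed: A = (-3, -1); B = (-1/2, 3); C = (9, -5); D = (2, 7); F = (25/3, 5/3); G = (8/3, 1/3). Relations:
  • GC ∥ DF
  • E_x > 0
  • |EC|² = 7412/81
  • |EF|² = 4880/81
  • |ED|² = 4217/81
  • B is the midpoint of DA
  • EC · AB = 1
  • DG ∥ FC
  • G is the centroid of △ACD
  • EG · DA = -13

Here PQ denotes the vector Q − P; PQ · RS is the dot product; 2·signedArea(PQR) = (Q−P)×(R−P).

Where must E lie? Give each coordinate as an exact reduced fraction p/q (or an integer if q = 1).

E = (7/9, -1/9)

1. E_x = 7/9  [line 5·x + 8·y + -3 = 0 ∩ |ED|² = 4217/81]
2. E_y = -1/9  [line 5·x + 8·y + -3 = 0 ∩ |ED|² = 4217/81]
   → E = (7/9, -1/9)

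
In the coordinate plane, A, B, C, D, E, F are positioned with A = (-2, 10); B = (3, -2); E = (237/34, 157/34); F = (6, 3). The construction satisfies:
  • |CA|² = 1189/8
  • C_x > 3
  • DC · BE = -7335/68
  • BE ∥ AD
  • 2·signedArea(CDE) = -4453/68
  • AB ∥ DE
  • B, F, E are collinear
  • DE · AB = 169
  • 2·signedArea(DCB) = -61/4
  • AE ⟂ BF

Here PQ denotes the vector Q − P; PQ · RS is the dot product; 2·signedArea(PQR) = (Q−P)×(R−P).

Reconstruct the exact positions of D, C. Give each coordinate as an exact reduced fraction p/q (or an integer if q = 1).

C = (15/4, -3/4)
D = (67/34, 565/34)

1. D_x = 67/34  [AB ∥ DE ∩ BE ∥ AD]
2. D_y = 565/34  [AB ∥ DE ∩ BE ∥ AD]
   → D = (67/34, 565/34)
3. C_x = 15/4  [2·signedArea(CDE) = -4453/68 ∩ 2·signedArea(DCB) = -61/4]
4. C_y = -3/4  [2·signedArea(CDE) = -4453/68 ∩ 2·signedArea(DCB) = -61/4]
   → C = (15/4, -3/4)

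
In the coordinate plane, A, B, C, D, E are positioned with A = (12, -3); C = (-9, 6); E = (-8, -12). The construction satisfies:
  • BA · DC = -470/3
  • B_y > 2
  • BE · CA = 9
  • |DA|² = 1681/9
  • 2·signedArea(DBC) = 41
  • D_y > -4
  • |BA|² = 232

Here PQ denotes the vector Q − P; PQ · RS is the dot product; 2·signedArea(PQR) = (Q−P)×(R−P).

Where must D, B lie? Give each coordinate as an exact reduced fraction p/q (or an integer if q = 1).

B = (-2, 3)
D = (-5/3, -3)

1. B_x = -2  [line -21·x + 9·y + -69 = 0 ∩ |BA|² = 232]
2. B_y = 3  [line -21·x + 9·y + -69 = 0 ∩ |BA|² = 232]
   → B = (-2, 3)
3. D_x = -5/3  [2·signedArea(DBC) = 41 ∩ BA · DC = -470/3]
4. D_y = -3  [2·signedArea(DBC) = 41 ∩ BA · DC = -470/3]
   → D = (-5/3, -3)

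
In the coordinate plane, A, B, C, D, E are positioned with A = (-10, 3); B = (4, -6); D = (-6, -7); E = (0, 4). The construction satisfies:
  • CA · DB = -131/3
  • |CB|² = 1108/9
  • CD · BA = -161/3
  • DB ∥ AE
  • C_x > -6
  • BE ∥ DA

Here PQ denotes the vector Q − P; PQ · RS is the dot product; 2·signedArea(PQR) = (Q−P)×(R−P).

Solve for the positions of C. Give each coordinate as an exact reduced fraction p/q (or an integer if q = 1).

C = (-16/3, 0)

1. C_x = -16/3  [CD · BA = -161/3 ∩ CA · DB = -131/3]
2. C_y = 0  [CD · BA = -161/3 ∩ CA · DB = -131/3]
   → C = (-16/3, 0)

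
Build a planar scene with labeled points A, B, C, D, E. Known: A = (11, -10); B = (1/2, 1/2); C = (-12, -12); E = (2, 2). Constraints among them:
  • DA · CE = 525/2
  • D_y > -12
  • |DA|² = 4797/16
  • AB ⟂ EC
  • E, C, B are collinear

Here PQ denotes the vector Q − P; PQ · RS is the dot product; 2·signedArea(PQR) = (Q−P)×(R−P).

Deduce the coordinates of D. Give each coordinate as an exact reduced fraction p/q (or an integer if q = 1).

1. D_x = -25/4  [line -14·x + -14·y + -497/2 = 0 ∩ |DA|² = 4797/16]
2. D_y = -23/2  [line -14·x + -14·y + -497/2 = 0 ∩ |DA|² = 4797/16]
   → D = (-25/4, -23/2)

D = (-25/4, -23/2)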